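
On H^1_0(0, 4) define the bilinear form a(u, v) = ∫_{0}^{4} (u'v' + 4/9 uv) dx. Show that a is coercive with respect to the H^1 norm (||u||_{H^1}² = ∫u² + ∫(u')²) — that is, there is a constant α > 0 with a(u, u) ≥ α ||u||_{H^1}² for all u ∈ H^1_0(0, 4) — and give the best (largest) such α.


α = (64/9 + π^2)/(π^2 + 16)

Coercivity of a(·,·) on H^1_0(0, 4) means a(u, u) ≥ α ||u||_{H^1}² for every u ∈ H^1_0.
The interval has length L = 4, and Poincaré/coercivity depend only on L. Here a(u, u) = ∫(u')² + (4/9)·∫u².
Here 0 < c = 4/9 < 1. The condition a(u,u) ≥ α||u||_{H^1}² reads (1−α)∫(u')² ≥ (α−c)∫u². Any admissible α is ≤ 1 (rapidly oscillating u have ∫u²/∫(u')² → 0), and α = 1 would force 0 ≥ (1−c)∫u², impossible since c < 1; so 1−α > 0. By the sharp Poincaré inequality on H^1_0 of an interval of length L, ∫(u')² ≥ (π/L)²∫u² with equality for the first sine mode sin(π(x−x₀)/L) (x₀ the left endpoint), so the inequality holds for all u iff (1−α)(π/L)² ≥ α − c, i.e. α ≤ ((π/L)² + c)/((π/L)² + 1) = (1 + c(L/π)²)/(1 + (L/π)²). With (π/L)² = π^2/16 and c = 4/9, the largest admissible constant is α = ((π/L)² + c)/((π/L)² + 1).
Simplifying, α = (64/9 + π^2)/(π^2 + 16).


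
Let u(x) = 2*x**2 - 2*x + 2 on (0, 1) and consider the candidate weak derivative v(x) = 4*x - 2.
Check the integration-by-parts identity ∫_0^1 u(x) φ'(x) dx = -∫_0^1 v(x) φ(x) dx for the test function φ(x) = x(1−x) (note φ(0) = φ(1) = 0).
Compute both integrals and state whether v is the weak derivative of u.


LHS = 0, RHS = 0. Yes, v = u' weakly.

u(x) = 2*x**2 - 2*x + 2, classical derivative u'(x) = 4*x - 2.
φ(x) = x(1−x), so φ'(x) = 1 - 2*x.
Note φ(0) = φ(1) = 0, so the boundary term u·φ vanishes.
LHS = ∫_0^1 u(x) φ'(x) dx = ∫_0^1 (-4*x^3 + 6*x^2 - 6*x + 2) dx. Term by term:
  ∫_0^1 -4*x^3 dx = -1;  ∫_0^1 6*x^2 dx = 2;  ∫_0^1 -6*x dx = -3;
  ∫_0^1 2 dx = 2.
Sum: -1 + 2 − 3 + 2 = 0.
So LHS = 0.
∫_0^1 v(x) φ(x) dx = ∫_0^1 (-4*x^3 + 6*x^2 - 2*x) dx. Term by term:
  ∫_0^1 -4*x^3 dx = -1;  ∫_0^1 6*x^2 dx = 2;  ∫_0^1 -2*x dx = -1.
Sum: -1 + 2 − 1 = 0.
So RHS = -∫_0^1 v(x) φ(x) dx = 0.
LHS = RHS, so the identity holds for this test φ.
Moreover u is smooth here and v(x) = u'(x) = 4*x - 2 pointwise, so the identity holds for every test function. Hence v is the weak derivative of u.


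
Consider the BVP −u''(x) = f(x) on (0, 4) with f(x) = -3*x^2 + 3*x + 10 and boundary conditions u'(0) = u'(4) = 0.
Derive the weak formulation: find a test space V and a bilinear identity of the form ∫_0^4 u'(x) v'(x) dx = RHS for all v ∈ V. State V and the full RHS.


V = H^1(0, 4) (no boundary constraint on v; u is determined up to an additive constant); weak form: ∫_0^4 u'v' dx = ∫_0^4 (-3*x^2 + 3*x + 10) v dx for all v ∈ V.

Multiply both sides by a test function v and integrate from 0 to 4:
  ∫_0^4 −u''(x) v(x) dx = ∫_0^4 f(x) v(x) dx.
Integrate the LHS by parts once:
  ∫_0^4 −u'' v dx = −[u'(x) v(x)]_0^4 + ∫_0^4 u'(x) v'(x) dx.
Thus ∫_0^4 u'(x) v'(x) dx = ∫_0^4 f(x) v(x) dx + [u'(x) v(x)]_0^4.
Choose V so that boundary terms are either known or forced to vanish.
u has homogeneous Neumann: u'(0) = u'(4) = 0. So [u' v]_0^4 = 0·v(4) − 0·v(0) = 0 for any v; take V = H^1(0, 4).
Weak formulation: find u (satisfying any essential BC) such that ∫_0^4 u'(x) v'(x) dx = ∫_0^4 f v dx for all v ∈ V (homogeneous Neumann, so boundary terms vanish).
Substituting f(x) = -3*x^2 + 3*x + 10, the right-hand side is ∫_0^4 (-3*x^2 + 3*x + 10) v dx.
Compatibility check (pure Neumann): taking v ≡ 1 ∈ V gives 0 = ∫_0^4 f dx + (0) − (0), i.e. ∫_0^4 f dx must equal u'(0) − u'(4) = 0. Indeed ∫_0^4 (-3*x^2 + 3*x + 10) dx = 0, so the data are compatible. The solution is then unique only up to an additive constant (fix it e.g. by requiring ∫_0^4 u dx = 0).


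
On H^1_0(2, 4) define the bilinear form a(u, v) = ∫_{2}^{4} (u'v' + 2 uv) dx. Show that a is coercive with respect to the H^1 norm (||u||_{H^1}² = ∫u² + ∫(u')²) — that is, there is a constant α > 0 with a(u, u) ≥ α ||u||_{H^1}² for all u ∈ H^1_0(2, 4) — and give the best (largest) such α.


α = 1

Coercivity of a(·,·) on H^1_0(2, 4) means a(u, u) ≥ α ||u||_{H^1}² for every u ∈ H^1_0.
The interval has length L = 2, and Poincaré/coercivity depend only on L. Here a(u, u) = ∫(u')² + (2)·∫u².
Here c = 2 ≥ 1, so a(u,u) = ∫(u')² + c∫u² ≥ ∫(u')² + ∫u² = ||u||_{H^1}², i.e. α = 1 works. No larger α is possible: a(u,u) ≥ α||u||_{H^1}² means (1−α)∫(u')² ≥ (α−c)∫u², and for the modes u_n = sin(nπ(x−x₀)/L) (x₀ the left endpoint) one has ∫u_n²/∫(u_n')² = (L/(nπ))² → 0, so a(u_n,u_n)/||u_n||_{H^1}² → 1. Hence the optimal constant is α = 1.
Therefore α = 1.


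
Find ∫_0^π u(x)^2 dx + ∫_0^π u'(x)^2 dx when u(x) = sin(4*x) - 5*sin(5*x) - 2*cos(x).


||u||_{H^1(0,π)}^2 = -64/15 + 675*π/2

u'(x) = 2*sin(x) + 4*cos(4*x) - 25*cos(5*x).
Expand u² and (u')² and integrate term by term on (0, π), using: for integers n ≥ 1, ∫_0^π sin²(nx) dx = ∫_0^π cos²(nx) dx = π/2; for n ≠ n', ∫_0^π sin(nx)sin(n'x) dx = ∫_0^π cos(nx)cos(n'x) dx = 0; and by product-to-sum, ∫_0^π sin(nx)cos(n'x) dx = ½∫_0^π [sin((n+n')x) + sin((n−n')x)] dx, which is 0 when n+n' is even and 2n/(n²−n'²) when n+n' is odd (it need not vanish on (0, π)).
  u² squared terms: (-5)²·∫sin(5x)² dx = 25·π/2 = 25*π/2;  (-2)²·∫cos(x)² dx = 4·π/2 = 2*π;  (1)²·∫sin(4x)² dx = 1·π/2 = π/2.
  u² cross terms: 2·(-5)·(-2)·∫sin(5x)·cos(x) dx = 20·(0) = 0;  2·(-5)·(1)·∫sin(5x)·sin(4x) dx = -10·(0) = 0;  2·(-2)·(1)·∫cos(x)·sin(4x) dx = -4·(8/15) = -32/15.
  So ∫_0^π u² dx = 25*π/2 + 2*π + π/2 + 0 + 0 − 32/15 = -32/15 + 15*π.
  (u')² squared terms: (-25)²·∫cos(5x)² dx = 625·π/2 = 625*π/2;  (2)²·∫sin(x)² dx = 4·π/2 = 2*π;  (4)²·∫cos(4x)² dx = 16·π/2 = 8*π.
  (u')² cross terms: 2·(-25)·(2)·∫cos(5x)·sin(x) dx = -100·(0) = 0;  2·(-25)·(4)·∫cos(5x)·cos(4x) dx = -200·(0) = 0;  2·(2)·(4)·∫sin(x)·cos(4x) dx = 16·(-2/15) = -32/15.
  So ∫_0^π (u')² dx = 625*π/2 + 2*π + 8*π + 0 + 0 − 32/15 = -32/15 + 645*π/2.
||u||_{H^1}^2 = (-32/15 + 15*π) + (-32/15 + 645*π/2) = -64/15 + 675*π/2.


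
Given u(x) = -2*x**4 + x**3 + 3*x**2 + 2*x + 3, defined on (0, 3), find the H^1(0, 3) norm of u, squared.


||u||_{H^1}^2 = 456684/35

The H^1 norm (squared) on an interval (0, L) is
  ||u||_{H^1}^2 = ∫_0^L u(x)^2 dx + ∫_0^L u'(x)^2 dx.
Compute u'(x) = -8*x**3 + 3*x**2 + 6*x + 2.
Then u(x)^2 = 4*x**8 - 4*x**7 - 11*x**6 - 2*x**5 + x**4 + 18*x**3 + 22*x**2 + 12*x + 9 and u'(x)^2 = 64*x**6 - 48*x**5 - 87*x**4 + 4*x**3 + 48*x**2 + 24*x + 4.
Integrate each monomial from 0 to 3 using ∫_0^3 c·x^n dx = c·3^(n+1)/(n+1):
  ∫_0^3 u(x)^2 dx = ∫_0^3 (4*x^8 - 4*x^7 - 11*x^6 - 2*x^5 + x^4 + 18*x^3 + 22*x^2 + 12*x + 9) dx. Term by term:
    ∫_0^3 4*x^8 dx = 8748;  ∫_0^3 -4*x^7 dx = -6561/2;  ∫_0^3 -11*x^6 dx = -24057/7;
    ∫_0^3 -2*x^5 dx = -243;  ∫_0^3 x^4 dx = 243/5;  ∫_0^3 18*x^3 dx = 729/2;
    ∫_0^3 22*x^2 dx = 198;  ∫_0^3 12*x dx = 54;  ∫_0^3 9 dx = 27.
  Sum: 8748 − 6561/2 − 24057/7 − 243 + 243/5 + 729/2 + 198 + 54 + 27 = 86796/35.
  ∫_0^3 u'(x)^2 dx = ∫_0^3 (64*x^6 - 48*x^5 - 87*x^4 + 4*x^3 + 48*x^2 + 24*x + 4) dx. Term by term:
    ∫_0^3 64*x^6 dx = 139968/7;  ∫_0^3 -48*x^5 dx = -5832;  ∫_0^3 -87*x^4 dx = -21141/5;
    ∫_0^3 4*x^3 dx = 81;  ∫_0^3 48*x^2 dx = 432;  ∫_0^3 24*x dx = 108;
    ∫_0^3 4 dx = 12.
  Sum: 139968/7 − 5832 − 21141/5 + 81 + 432 + 108 + 12 = 369888/35.
Adding: ||u||_{H^1}^2 = 86796/35 + 369888/35 = 456684/35.


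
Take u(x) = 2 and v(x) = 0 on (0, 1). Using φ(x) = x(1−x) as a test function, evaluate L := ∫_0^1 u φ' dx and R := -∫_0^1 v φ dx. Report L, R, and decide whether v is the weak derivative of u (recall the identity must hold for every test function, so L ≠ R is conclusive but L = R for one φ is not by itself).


LHS = 0, RHS = 0. Yes, v = u' weakly.

u(x) = 2, classical derivative u'(x) = 0.
φ(x) = x(1−x), so φ'(x) = 1 - 2*x.
Note φ(0) = φ(1) = 0, so the boundary term u·φ vanishes.
LHS = ∫_0^1 u(x) φ'(x) dx = ∫_0^1 (2 - 4*x) dx. Term by term:
  ∫_0^1 -4*x dx = -2;  ∫_0^1 2 dx = 2.
Sum: -2 + 2 = 0.
So LHS = 0.
∫_0^1 v(x) φ(x) dx = ∫_0^1 (0) dx. Term by term:
  ∫_0^1 0 dx = 0.
So RHS = -∫_0^1 v(x) φ(x) dx = 0.
LHS = RHS, so the identity holds for this test φ.
Moreover u is smooth here and v(x) = u'(x) = 0 pointwise, so the identity holds for every test function. Hence v is the weak derivative of u.


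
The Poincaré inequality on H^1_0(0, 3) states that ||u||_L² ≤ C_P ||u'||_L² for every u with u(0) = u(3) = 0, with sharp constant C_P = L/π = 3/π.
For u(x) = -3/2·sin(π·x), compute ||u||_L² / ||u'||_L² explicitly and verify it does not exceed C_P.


||u||_L² / ||u'||_L² = 1/π < C_P = 3/π.

u(x) = -3/2·sin(π·x), so u'(x) = -3*π*cos(π*x)/2.
Writing u(x) = A·sin(kπx/L) with A = -3/2 and k = 3, use ∫_0^L sin²(kπx/L) dx = L/2 and ∫_0^L cos²(kπx/L) dx = L/2.
u² = 9/4·sin²(π·x) and (u')² = 9*π^2/4·cos²(π·x), and each of sin², cos² integrates to L/2 = 3/2 over (0, 3).
∫_0^3 u² dx = 27/8, so ||u||_L² = 3*sqrt(6)/4.
∫_0^3 (u')² dx = 27*π^2/8, so ||u'||_L² = 3*sqrt(6)*π/4.
Ratio ||u||_L² / ||u'||_L² = 1/π.
Sharp Poincaré constant on H^1_0(0, 3) is C_P = L/π = 3/π, achieved by sin(π/3·x).
This is the k = 3 harmonic; the ratio L/(kπ) is strictly less than C_P = L/π, consistent with the sharp inequality ||u||_L² ≤ C_P ||u'||_L².


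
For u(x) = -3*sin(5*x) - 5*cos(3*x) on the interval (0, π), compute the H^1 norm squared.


||u||_{H^1(0,π)}^2 = 242*π

u'(x) = 15*sin(3*x) - 15*cos(5*x).
Expand u² and (u')² and integrate term by term on (0, π), using: for integers n ≥ 1, ∫_0^π sin²(nx) dx = ∫_0^π cos²(nx) dx = π/2; for n ≠ n', ∫_0^π sin(nx)sin(n'x) dx = ∫_0^π cos(nx)cos(n'x) dx = 0; and by product-to-sum, ∫_0^π sin(nx)cos(n'x) dx = ½∫_0^π [sin((n+n')x) + sin((n−n')x)] dx, which is 0 when n+n' is even and 2n/(n²−n'²) when n+n' is odd (it need not vanish on (0, π)).
  u² squared terms: (-5)²·∫cos(3x)² dx = 25·π/2 = 25*π/2;  (-3)²·∫sin(5x)² dx = 9·π/2 = 9*π/2.
  u² cross terms: 2·(-5)·(-3)·∫cos(3x)·sin(5x) dx = 30·(0) = 0.
  So ∫_0^π u² dx = 25*π/2 + 9*π/2 + 0 = 17*π.
  (u')² squared terms: (-15)²·∫cos(5x)² dx = 225·π/2 = 225*π/2;  (15)²·∫sin(3x)² dx = 225·π/2 = 225*π/2.
  (u')² cross terms: 2·(-15)·(15)·∫cos(5x)·sin(3x) dx = -450·(0) = 0.
  So ∫_0^π (u')² dx = 225*π/2 + 225*π/2 + 0 = 225*π.
||u||_{H^1}^2 = (17*π) + (225*π) = 242*π.


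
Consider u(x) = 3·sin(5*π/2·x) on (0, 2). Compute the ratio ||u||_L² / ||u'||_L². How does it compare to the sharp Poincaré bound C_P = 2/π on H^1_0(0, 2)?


||u||_L² / ||u'||_L² = 2/(5*π) < C_P = 2/π.

u(x) = 3·sin(5*π/2·x), so u'(x) = 15*π*cos(5*π*x/2)/2.
Writing u(x) = A·sin(kπx/L) with A = 3 and k = 5, use ∫_0^L sin²(kπx/L) dx = L/2 and ∫_0^L cos²(kπx/L) dx = L/2.
u² = 9·sin²(5*π/2·x) and (u')² = 225*π^2/4·cos²(5*π/2·x), and each of sin², cos² integrates to L/2 = 1 over (0, 2).
∫_0^2 u² dx = 9, so ||u||_L² = 3.
∫_0^2 (u')² dx = 225*π^2/4, so ||u'||_L² = 15*π/2.
Ratio ||u||_L² / ||u'||_L² = 2/(5*π).
Sharp Poincaré constant on H^1_0(0, 2) is C_P = L/π = 2/π, achieved by sin(π/2·x).
This is the k = 5 harmonic; the ratio L/(kπ) is strictly less than C_P = L/π, consistent with the sharp inequality ||u||_L² ≤ C_P ||u'||_L².


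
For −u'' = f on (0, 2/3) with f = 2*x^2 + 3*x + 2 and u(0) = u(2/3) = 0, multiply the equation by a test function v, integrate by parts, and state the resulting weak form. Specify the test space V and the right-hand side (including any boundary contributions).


V = H^1_0(0, 2/3) (so v(0) = v(2/3) = 0); weak form: ∫_0^2/3 u'v' dx = ∫_0^2/3 (2*x^2 + 3*x + 2) v dx for all v ∈ V.

Multiply both sides by a test function v and integrate from 0 to 2/3:
  ∫_0^2/3 −u''(x) v(x) dx = ∫_0^2/3 f(x) v(x) dx.
Integrate the LHS by parts once:
  ∫_0^2/3 −u'' v dx = −[u'(x) v(x)]_0^2/3 + ∫_0^2/3 u'(x) v'(x) dx.
Thus ∫_0^2/3 u'(x) v'(x) dx = ∫_0^2/3 f(x) v(x) dx + [u'(x) v(x)]_0^2/3.
Choose V so that boundary terms are either known or forced to vanish.
u is Dirichlet: u(0) = u(2/3) = 0. Let V = H^1_0(0, 2/3); then v(0) = v(2/3) = 0, and [u' v]_0^2/3 = 0.
Weak formulation: find u (satisfying any essential BC) such that ∫_0^2/3 u'(x) v'(x) dx = ∫_0^2/3 f v dx for all v ∈ V.
Substituting f(x) = 2*x^2 + 3*x + 2, the right-hand side is ∫_0^2/3 (2*x^2 + 3*x + 2) v dx.


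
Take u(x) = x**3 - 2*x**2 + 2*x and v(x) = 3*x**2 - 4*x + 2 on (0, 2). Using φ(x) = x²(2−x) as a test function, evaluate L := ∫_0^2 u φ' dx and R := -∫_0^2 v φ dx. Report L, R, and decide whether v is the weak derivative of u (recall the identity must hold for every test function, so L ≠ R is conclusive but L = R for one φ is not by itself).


LHS = -8/3, RHS = -8/3. Yes, v = u' weakly.

u(x) = x**3 - 2*x**2 + 2*x, classical derivative u'(x) = 3*x**2 - 4*x + 2.
φ(x) = x²(2−x), so φ'(x) = x*(4 - 3*x).
Note φ(0) = φ(2) = 0, so the boundary term u·φ vanishes.
LHS = ∫_0^2 u(x) φ'(x) dx = ∫_0^2 (-3*x^5 + 10*x^4 - 14*x^3 + 8*x^2) dx. Term by term:
  ∫_0^2 -3*x^5 dx = -32;  ∫_0^2 10*x^4 dx = 64;  ∫_0^2 -14*x^3 dx = -56;
  ∫_0^2 8*x^2 dx = 64/3.
Sum: -32 + 64 − 56 + 64/3 = -8/3.
So LHS = -8/3.
∫_0^2 v(x) φ(x) dx = ∫_0^2 (-3*x^5 + 10*x^4 - 10*x^3 + 4*x^2) dx. Term by term:
  ∫_0^2 -3*x^5 dx = -32;  ∫_0^2 10*x^4 dx = 64;  ∫_0^2 -10*x^3 dx = -40;
  ∫_0^2 4*x^2 dx = 32/3.
Sum: -32 + 64 − 40 + 32/3 = 8/3.
So RHS = -∫_0^2 v(x) φ(x) dx = -8/3.
LHS = RHS, so the identity holds for this test φ.
Moreover u is smooth here and v(x) = u'(x) = 3*x**2 - 4*x + 2 pointwise, so the identity holds for every test function. Hence v is the weak derivative of u.


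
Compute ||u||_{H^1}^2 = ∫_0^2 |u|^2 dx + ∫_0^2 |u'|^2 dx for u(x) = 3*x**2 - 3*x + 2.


||u||_{H^1}^2 = 338/5

The H^1 norm (squared) on an interval (0, L) is
  ||u||_{H^1}^2 = ∫_0^L u(x)^2 dx + ∫_0^L u'(x)^2 dx.
Compute u'(x) = 6*x - 3.
Then u(x)^2 = 9*x**4 - 18*x**3 + 21*x**2 - 12*x + 4 and u'(x)^2 = 36*x**2 - 36*x + 9.
Integrate each monomial from 0 to 2 using ∫_0^2 c·x^n dx = c·2^(n+1)/(n+1):
  ∫_0^2 u(x)^2 dx = ∫_0^2 (9*x^4 - 18*x^3 + 21*x^2 - 12*x + 4) dx. Term by term:
    ∫_0^2 9*x^4 dx = 288/5;  ∫_0^2 -18*x^3 dx = -72;  ∫_0^2 21*x^2 dx = 56;
    ∫_0^2 -12*x dx = -24;  ∫_0^2 4 dx = 8.
  Sum: 288/5 − 72 + 56 − 24 + 8 = 128/5.
  ∫_0^2 u'(x)^2 dx = ∫_0^2 (36*x^2 - 36*x + 9) dx. Term by term:
    ∫_0^2 36*x^2 dx = 96;  ∫_0^2 -36*x dx = -72;  ∫_0^2 9 dx = 18.
  Sum: 96 − 72 + 18 = 42.
Adding: ||u||_{H^1}^2 = 128/5 + 42 = 338/5.


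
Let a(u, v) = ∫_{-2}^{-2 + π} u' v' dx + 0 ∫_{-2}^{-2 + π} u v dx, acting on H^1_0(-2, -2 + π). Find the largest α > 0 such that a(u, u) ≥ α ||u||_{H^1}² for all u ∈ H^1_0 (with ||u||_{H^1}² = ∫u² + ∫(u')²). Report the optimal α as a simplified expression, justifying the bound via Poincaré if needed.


α = 1/2

Coercivity of a(·,·) on H^1_0(-2, -2 + π) means a(u, u) ≥ α ||u||_{H^1}² for every u ∈ H^1_0.
The interval has length L = π, and Poincaré/coercivity depend only on L. Here a(u, u) = ∫(u')² + (0)·∫u².
Here c = 0, so a(u,u) = ∫(u')² alone. The condition a(u,u) ≥ α||u||_{H^1}² reads (1−α)∫(u')² ≥ (α−c)∫u². Any admissible α is ≤ 1 (rapidly oscillating u have ∫u²/∫(u')² → 0), and α = 1 would force 0 ≥ (1−c)∫u², impossible since c < 1; so 1−α > 0. By the sharp Poincaré inequality on H^1_0 of an interval of length L, ∫(u')² ≥ (π/L)²∫u² with equality for the first sine mode sin(π(x−x₀)/L) (x₀ the left endpoint), so the inequality holds for all u iff (1−α)(π/L)² ≥ α − c, i.e. α ≤ ((π/L)² + c)/((π/L)² + 1) = (1 + c(L/π)²)/(1 + (L/π)²). (Direct route, valid since c ≤ 0: Poincaré gives c∫u² ≥ c(L/π)²∫(u')², so a(u,u) ≥ (1 + c(L/π)²)∫(u')², while ||u||_{H^1}² ≤ (1 + (L/π)²)∫(u')²; dividing yields the same α.) With (π/L)² = 1 and c = 0, the largest admissible constant is α = ((π/L)² + c)/((π/L)² + 1).
Simplifying, α = 1/2.


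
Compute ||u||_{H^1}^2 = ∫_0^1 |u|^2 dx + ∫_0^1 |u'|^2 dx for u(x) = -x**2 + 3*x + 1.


||u||_{H^1}^2 = 281/30

The H^1 norm (squared) on an interval (0, L) is
  ||u||_{H^1}^2 = ∫_0^L u(x)^2 dx + ∫_0^L u'(x)^2 dx.
Compute u'(x) = 3 - 2*x.
Then u(x)^2 = x**4 - 6*x**3 + 7*x**2 + 6*x + 1 and u'(x)^2 = 4*x**2 - 12*x + 9.
Integrate each monomial from 0 to 1 using ∫_0^1 c·x^n dx = c·1^(n+1)/(n+1):
  ∫_0^1 u(x)^2 dx = ∫_0^1 (x^4 - 6*x^3 + 7*x^2 + 6*x + 1) dx. Term by term:
    ∫_0^1 x^4 dx = 1/5;  ∫_0^1 -6*x^3 dx = -3/2;  ∫_0^1 7*x^2 dx = 7/3;
    ∫_0^1 6*x dx = 3;  ∫_0^1 1 dx = 1.
  Sum: 1/5 − 3/2 + 7/3 + 3 + 1 = 151/30.
  ∫_0^1 u'(x)^2 dx = ∫_0^1 (4*x^2 - 12*x + 9) dx. Term by term:
    ∫_0^1 4*x^2 dx = 4/3;  ∫_0^1 -12*x dx = -6;  ∫_0^1 9 dx = 9.
  Sum: 4/3 − 6 + 9 = 13/3.
Adding: ||u||_{H^1}^2 = 151/30 + 13/3 = 281/30.


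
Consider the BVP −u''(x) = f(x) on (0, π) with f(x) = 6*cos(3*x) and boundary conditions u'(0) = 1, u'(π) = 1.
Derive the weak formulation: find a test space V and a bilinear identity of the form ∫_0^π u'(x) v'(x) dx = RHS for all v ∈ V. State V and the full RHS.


V = H^1(0, π) (v unrestricted at boundary; u is determined up to an additive constant); weak form: ∫_0^π u'v' dx = ∫_0^π (6*cos(3*x)) v dx + v(π) − v(0) for all v ∈ V.

Multiply both sides by a test function v and integrate from 0 to π:
  ∫_0^π −u''(x) v(x) dx = ∫_0^π f(x) v(x) dx.
Integrate the LHS by parts once:
  ∫_0^π −u'' v dx = −[u'(x) v(x)]_0^π + ∫_0^π u'(x) v'(x) dx.
Thus ∫_0^π u'(x) v'(x) dx = ∫_0^π f(x) v(x) dx + [u'(x) v(x)]_0^π.
Choose V so that boundary terms are either known or forced to vanish.
u has inhomogeneous Neumann u'(0) = 1, u'(π) = 1. [u' v]_0^π = (1)·v(π) − (1)·v(0) = v(π) − v(0). Take V = H^1(0, π); boundary term becomes part of RHS.
Weak formulation: find u (satisfying any essential BC) such that ∫_0^π u'(x) v'(x) dx = ∫_0^π f v dx + v(π) − v(0) for all v ∈ V (Neumann data are natural BCs: they enter the RHS as boundary terms).
Substituting f(x) = 6*cos(3*x), the right-hand side is ∫_0^π (6*cos(3*x)) v dx + v(π) − v(0).
Compatibility check (pure Neumann): taking v ≡ 1 ∈ V gives 0 = ∫_0^π f dx + (1) − (1), i.e. ∫_0^π f dx must equal u'(0) − u'(π) = 0. Indeed ∫_0^π (6*cos(3*x)) dx = 0, so the data are compatible. The solution is then unique only up to an additive constant (fix it e.g. by requiring ∫_0^π u dx = 0).


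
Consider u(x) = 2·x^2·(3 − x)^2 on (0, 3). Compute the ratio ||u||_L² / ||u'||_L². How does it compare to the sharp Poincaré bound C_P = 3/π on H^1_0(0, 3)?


||u||_L² / ||u'||_L² = sqrt(3)/2 < C_P = 3/π.

u(x) = 2·x^2·(3 − x)^2, so u'(x) = 4*x*(x - 3)*(2*x - 3).
u(x) = 2·x^2·(3 − x)^2 vanishes at x = 0 and x = 3, so u ∈ H^1_0(0, 3). Differentiate via the product rule and integrate the resulting polynomials term by term.
  ∫_0^3 u² dx = ∫_0^3 (4*x^8 - 48*x^7 + 216*x^6 - 432*x^5 + 324*x^4) dx. Term by term:
    ∫_0^3 4*x^8 dx = 8748;  ∫_0^3 -48*x^7 dx = -39366;  ∫_0^3 216*x^6 dx = 472392/7;
    ∫_0^3 -432*x^5 dx = -52488;  ∫_0^3 324*x^4 dx = 78732/5.
  Sum: 8748 − 39366 + 472392/7 − 52488 + 78732/5 = 4374/35.
  ∫_0^3 (u')² dx = ∫_0^3 (64*x^6 - 576*x^5 + 1872*x^4 - 2592*x^3 + 1296*x^2) dx. Term by term:
    ∫_0^3 64*x^6 dx = 139968/7;  ∫_0^3 -576*x^5 dx = -69984;  ∫_0^3 1872*x^4 dx = 454896/5;
    ∫_0^3 -2592*x^3 dx = -52488;  ∫_0^3 1296*x^2 dx = 11664.
  Sum: 139968/7 − 69984 + 454896/5 − 52488 + 11664 = 5832/35.
∫_0^3 u² dx = 4374/35, so ||u||_L² = 27*sqrt(210)/35.
∫_0^3 (u')² dx = 5832/35, so ||u'||_L² = 54*sqrt(70)/35.
Ratio ||u||_L² / ||u'||_L² = sqrt(3)/2.
Sharp Poincaré constant on H^1_0(0, 3) is C_P = L/π = 3/π, achieved by sin(π/3·x).
A polynomial bump cannot attain the sharp Poincaré constant (only the first sine eigenfunction does), so the ratio is strictly less than C_P, consistent with ||u||_L² ≤ C_P ||u'||_L².


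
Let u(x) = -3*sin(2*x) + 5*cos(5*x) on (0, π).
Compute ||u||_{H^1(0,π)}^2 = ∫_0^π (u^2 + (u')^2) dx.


||u||_{H^1(0,π)}^2 = 1040/7 + 695*π/2

u'(x) = -25*sin(5*x) - 6*cos(2*x).
Expand u² and (u')² and integrate term by term on (0, π), using: for integers n ≥ 1, ∫_0^π sin²(nx) dx = ∫_0^π cos²(nx) dx = π/2; for n ≠ n', ∫_0^π sin(nx)sin(n'x) dx = ∫_0^π cos(nx)cos(n'x) dx = 0; and by product-to-sum, ∫_0^π sin(nx)cos(n'x) dx = ½∫_0^π [sin((n+n')x) + sin((n−n')x)] dx, which is 0 when n+n' is even and 2n/(n²−n'²) when n+n' is odd (it need not vanish on (0, π)).
  u² squared terms: (-3)²·∫sin(2x)² dx = 9·π/2 = 9*π/2;  (5)²·∫cos(5x)² dx = 25·π/2 = 25*π/2.
  u² cross terms: 2·(-3)·(5)·∫sin(2x)·cos(5x) dx = -30·(-4/21) = 40/7.
  So ∫_0^π u² dx = 9*π/2 + 25*π/2 + 40/7 = 40/7 + 17*π.
  (u')² squared terms: (-25)²·∫sin(5x)² dx = 625·π/2 = 625*π/2;  (-6)²·∫cos(2x)² dx = 36·π/2 = 18*π.
  (u')² cross terms: 2·(-25)·(-6)·∫sin(5x)·cos(2x) dx = 300·(10/21) = 1000/7.
  So ∫_0^π (u')² dx = 625*π/2 + 18*π + 1000/7 = 1000/7 + 661*π/2.
||u||_{H^1}^2 = (40/7 + 17*π) + (1000/7 + 661*π/2) = 1040/7 + 695*π/2.


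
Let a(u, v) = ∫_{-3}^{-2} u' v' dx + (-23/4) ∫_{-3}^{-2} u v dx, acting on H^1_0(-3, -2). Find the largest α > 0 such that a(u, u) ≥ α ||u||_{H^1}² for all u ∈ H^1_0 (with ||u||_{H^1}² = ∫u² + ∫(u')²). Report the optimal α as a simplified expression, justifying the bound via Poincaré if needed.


α = (-23/4 + π^2)/(1 + π^2)

Coercivity of a(·,·) on H^1_0(-3, -2) means a(u, u) ≥ α ||u||_{H^1}² for every u ∈ H^1_0.
The interval has length L = 1, and Poincaré/coercivity depend only on L. Here a(u, u) = ∫(u')² + (-23/4)·∫u².
Here c = -23/4 < 0 with |c| < (π/L)² = π^2, so coercivity still holds. The condition a(u,u) ≥ α||u||_{H^1}² reads (1−α)∫(u')² ≥ (α−c)∫u². Any admissible α is ≤ 1 (rapidly oscillating u have ∫u²/∫(u')² → 0), and α = 1 would force 0 ≥ (1−c)∫u², impossible since c < 1; so 1−α > 0. By the sharp Poincaré inequality on H^1_0 of an interval of length L, ∫(u')² ≥ (π/L)²∫u² with equality for the first sine mode sin(π(x−x₀)/L) (x₀ the left endpoint), so the inequality holds for all u iff (1−α)(π/L)² ≥ α − c, i.e. α ≤ ((π/L)² + c)/((π/L)² + 1) = (1 + c(L/π)²)/(1 + (L/π)²). (Direct route, valid since c ≤ 0: Poincaré gives c∫u² ≥ c(L/π)²∫(u')², so a(u,u) ≥ (1 + c(L/π)²)∫(u')², while ||u||_{H^1}² ≤ (1 + (L/π)²)∫(u')²; dividing yields the same α.) With (π/L)² = π^2 and c = -23/4, the largest admissible constant is α = ((π/L)² + c)/((π/L)² + 1).
Simplifying, α = (-23/4 + π^2)/(1 + π^2).


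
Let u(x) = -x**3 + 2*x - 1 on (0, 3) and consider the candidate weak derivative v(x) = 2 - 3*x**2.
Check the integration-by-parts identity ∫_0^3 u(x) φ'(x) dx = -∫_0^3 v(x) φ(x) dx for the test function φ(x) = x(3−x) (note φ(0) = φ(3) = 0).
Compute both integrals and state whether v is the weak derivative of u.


LHS = 549/20, RHS = 549/20. Yes, v = u' weakly.

u(x) = -x**3 + 2*x - 1, classical derivative u'(x) = 2 - 3*x**2.
φ(x) = x(3−x), so φ'(x) = 3 - 2*x.
Note φ(0) = φ(3) = 0, so the boundary term u·φ vanishes.
LHS = ∫_0^3 u(x) φ'(x) dx = ∫_0^3 (2*x^4 - 3*x^3 - 4*x^2 + 8*x - 3) dx. Term by term:
  ∫_0^3 2*x^4 dx = 486/5;  ∫_0^3 -3*x^3 dx = -243/4;  ∫_0^3 -4*x^2 dx = -36;
  ∫_0^3 8*x dx = 36;  ∫_0^3 -3 dx = -9.
Sum: 486/5 − 243/4 − 36 + 36 − 9 = 549/20.
So LHS = 549/20.
∫_0^3 v(x) φ(x) dx = ∫_0^3 (3*x^4 - 9*x^3 - 2*x^2 + 6*x) dx. Term by term:
  ∫_0^3 3*x^4 dx = 729/5;  ∫_0^3 -9*x^3 dx = -729/4;  ∫_0^3 -2*x^2 dx = -18;
  ∫_0^3 6*x dx = 27.
Sum: 729/5 − 729/4 − 18 + 27 = -549/20.
So RHS = -∫_0^3 v(x) φ(x) dx = 549/20.
LHS = RHS, so the identity holds for this test φ.
Moreover u is smooth here and v(x) = u'(x) = 2 - 3*x**2 pointwise, so the identity holds for every test function. Hence v is the weak derivative of u.


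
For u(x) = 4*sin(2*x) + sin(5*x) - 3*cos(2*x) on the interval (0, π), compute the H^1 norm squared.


||u||_{H^1(0,π)}^2 = -100/7 + 151*π/2

u'(x) = 6*sin(2*x) + 8*cos(2*x) + 5*cos(5*x).
Expand u² and (u')² and integrate term by term on (0, π), using: for integers n ≥ 1, ∫_0^π sin²(nx) dx = ∫_0^π cos²(nx) dx = π/2; for n ≠ n', ∫_0^π sin(nx)sin(n'x) dx = ∫_0^π cos(nx)cos(n'x) dx = 0; and by product-to-sum, ∫_0^π sin(nx)cos(n'x) dx = ½∫_0^π [sin((n+n')x) + sin((n−n')x)] dx, which is 0 when n+n' is even and 2n/(n²−n'²) when n+n' is odd (it need not vanish on (0, π)).
  u² squared terms: (-3)²·∫cos(2x)² dx = 9·π/2 = 9*π/2;  (4)²·∫sin(2x)² dx = 16·π/2 = 8*π;  (1)²·∫sin(5x)² dx = 1·π/2 = π/2.
  u² cross terms: 2·(-3)·(4)·∫cos(2x)·sin(2x) dx = -24·(0) = 0;  2·(-3)·(1)·∫cos(2x)·sin(5x) dx = -6·(10/21) = -20/7;  2·(4)·(1)·∫sin(2x)·sin(5x) dx = 8·(0) = 0.
  So ∫_0^π u² dx = 9*π/2 + 8*π + π/2 + 0 − 20/7 + 0 = -20/7 + 13*π.
  (u')² squared terms: (5)²·∫cos(5x)² dx = 25·π/2 = 25*π/2;  (6)²·∫sin(2x)² dx = 36·π/2 = 18*π;  (8)²·∫cos(2x)² dx = 64·π/2 = 32*π.
  (u')² cross terms: 2·(5)·(6)·∫cos(5x)·sin(2x) dx = 60·(-4/21) = -80/7;  2·(5)·(8)·∫cos(5x)·cos(2x) dx = 80·(0) = 0;  2·(6)·(8)·∫sin(2x)·cos(2x) dx = 96·(0) = 0.
  So ∫_0^π (u')² dx = 25*π/2 + 18*π + 32*π − 80/7 + 0 + 0 = -80/7 + 125*π/2.
||u||_{H^1}^2 = (-20/7 + 13*π) + (-80/7 + 125*π/2) = -100/7 + 151*π/2.


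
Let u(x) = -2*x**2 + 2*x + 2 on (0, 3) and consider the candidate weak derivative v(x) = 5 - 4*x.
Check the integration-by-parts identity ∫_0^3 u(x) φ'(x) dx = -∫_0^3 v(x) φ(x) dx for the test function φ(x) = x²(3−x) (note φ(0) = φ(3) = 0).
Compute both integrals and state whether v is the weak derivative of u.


LHS = 351/10, RHS = 297/20. No, v is not the weak derivative of u.

u(x) = -2*x**2 + 2*x + 2, classical derivative u'(x) = 2 - 4*x.
φ(x) = x²(3−x), so φ'(x) = 3*x*(2 - x).
Note φ(0) = φ(3) = 0, so the boundary term u·φ vanishes.
LHS = ∫_0^3 u(x) φ'(x) dx = ∫_0^3 (6*x^4 - 18*x^3 + 6*x^2 + 12*x) dx. Term by term:
  ∫_0^3 6*x^4 dx = 1458/5;  ∫_0^3 -18*x^3 dx = -729/2;  ∫_0^3 6*x^2 dx = 54;
  ∫_0^3 12*x dx = 54.
Sum: 1458/5 − 729/2 + 54 + 54 = 351/10.
So LHS = 351/10.
∫_0^3 v(x) φ(x) dx = ∫_0^3 (4*x^4 - 17*x^3 + 15*x^2) dx. Term by term:
  ∫_0^3 4*x^4 dx = 972/5;  ∫_0^3 -17*x^3 dx = -1377/4;  ∫_0^3 15*x^2 dx = 135.
Sum: 972/5 − 1377/4 + 135 = -297/20.
So RHS = -∫_0^3 v(x) φ(x) dx = 297/20.
LHS − RHS = 81/4 ≠ 0, so the identity fails.
(For a valid weak derivative the identity must hold for EVERY test function, in particular this one. The failure shows v is NOT the weak derivative of u.)
Correct weak derivative would be u'(x) = 2 - 4*x.


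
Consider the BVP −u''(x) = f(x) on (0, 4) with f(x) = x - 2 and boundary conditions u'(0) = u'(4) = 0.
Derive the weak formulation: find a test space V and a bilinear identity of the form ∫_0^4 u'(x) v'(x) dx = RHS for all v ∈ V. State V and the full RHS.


V = H^1(0, 4) (no boundary constraint on v; u is determined up to an additive constant); weak form: ∫_0^4 u'v' dx = ∫_0^4 (x - 2) v dx for all v ∈ V.

Multiply both sides by a test function v and integrate from 0 to 4:
  ∫_0^4 −u''(x) v(x) dx = ∫_0^4 f(x) v(x) dx.
Integrate the LHS by parts once:
  ∫_0^4 −u'' v dx = −[u'(x) v(x)]_0^4 + ∫_0^4 u'(x) v'(x) dx.
Thus ∫_0^4 u'(x) v'(x) dx = ∫_0^4 f(x) v(x) dx + [u'(x) v(x)]_0^4.
Choose V so that boundary terms are either known or forced to vanish.
u has homogeneous Neumann: u'(0) = u'(4) = 0. So [u' v]_0^4 = 0·v(4) − 0·v(0) = 0 for any v; take V = H^1(0, 4).
Weak formulation: find u (satisfying any essential BC) such that ∫_0^4 u'(x) v'(x) dx = ∫_0^4 f v dx for all v ∈ V (homogeneous Neumann, so boundary terms vanish).
Substituting f(x) = x - 2, the right-hand side is ∫_0^4 (x - 2) v dx.
Compatibility check (pure Neumann): taking v ≡ 1 ∈ V gives 0 = ∫_0^4 f dx + (0) − (0), i.e. ∫_0^4 f dx must equal u'(0) − u'(4) = 0. Indeed ∫_0^4 (x - 2) dx = 0, so the data are compatible. The solution is then unique only up to an additive constant (fix it e.g. by requiring ∫_0^4 u dx = 0).


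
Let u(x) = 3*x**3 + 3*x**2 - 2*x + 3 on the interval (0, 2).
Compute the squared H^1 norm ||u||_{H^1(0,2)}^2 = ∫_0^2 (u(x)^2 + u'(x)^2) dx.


||u||_{H^1}^2 = 139066/105

The H^1 norm (squared) on an interval (0, L) is
  ||u||_{H^1}^2 = ∫_0^L u(x)^2 dx + ∫_0^L u'(x)^2 dx.
Compute u'(x) = 9*x**2 + 6*x - 2.
Then u(x)^2 = 9*x**6 + 18*x**5 - 3*x**4 + 6*x**3 + 22*x**2 - 12*x + 9 and u'(x)^2 = 81*x**4 + 108*x**3 - 24*x + 4.
Integrate each monomial from 0 to 2 using ∫_0^2 c·x^n dx = c·2^(n+1)/(n+1):
  ∫_0^2 u(x)^2 dx = ∫_0^2 (9*x^6 + 18*x^5 - 3*x^4 + 6*x^3 + 22*x^2 - 12*x + 9) dx. Term by term:
    ∫_0^2 9*x^6 dx = 1152/7;  ∫_0^2 18*x^5 dx = 192;  ∫_0^2 -3*x^4 dx = -96/5;
    ∫_0^2 6*x^3 dx = 24;  ∫_0^2 22*x^2 dx = 176/3;  ∫_0^2 -12*x dx = -24;
    ∫_0^2 9 dx = 18.
  Sum: 1152/7 + 192 − 96/5 + 24 + 176/3 − 24 + 18 = 43474/105.
  ∫_0^2 u'(x)^2 dx = ∫_0^2 (81*x^4 + 108*x^3 - 24*x + 4) dx. Term by term:
    ∫_0^2 81*x^4 dx = 2592/5;  ∫_0^2 108*x^3 dx = 432;  ∫_0^2 -24*x dx = -48;
    ∫_0^2 4 dx = 8.
  Sum: 2592/5 + 432 − 48 + 8 = 4552/5.
Adding: ||u||_{H^1}^2 = 43474/105 + 4552/5 = 139066/105.


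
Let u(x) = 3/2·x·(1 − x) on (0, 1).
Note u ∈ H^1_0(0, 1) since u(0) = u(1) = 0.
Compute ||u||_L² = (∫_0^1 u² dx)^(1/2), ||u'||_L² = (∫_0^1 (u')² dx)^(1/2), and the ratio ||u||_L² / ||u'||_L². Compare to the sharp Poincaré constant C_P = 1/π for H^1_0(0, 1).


||u||_L² / ||u'||_L² = sqrt(10)/10 < C_P = 1/π.

u(x) = 3/2·x·(1 − x), so u'(x) = 3/2 - 3*x.
u(x) = 3/2·x·(1 − x) vanishes at x = 0 and x = 1, so u ∈ H^1_0(0, 1). Differentiate via the product rule and integrate the resulting polynomials term by term.
  ∫_0^1 u² dx = ∫_0^1 (9*x^4/4 - 9*x^3/2 + 9*x^2/4) dx. Term by term:
    ∫_0^1 9*x^4/4 dx = 9/20;  ∫_0^1 -9*x^3/2 dx = -9/8;  ∫_0^1 9*x^2/4 dx = 3/4.
  Sum: 9/20 − 9/8 + 3/4 = 3/40.
  ∫_0^1 (u')² dx = ∫_0^1 (9*x^2 - 9*x + 9/4) dx. Term by term:
    ∫_0^1 9*x^2 dx = 3;  ∫_0^1 -9*x dx = -9/2;  ∫_0^1 9/4 dx = 9/4.
  Sum: 3 − 9/2 + 9/4 = 3/4.
∫_0^1 u² dx = 3/40, so ||u||_L² = sqrt(30)/20.
∫_0^1 (u')² dx = 3/4, so ||u'||_L² = sqrt(3)/2.
Ratio ||u||_L² / ||u'||_L² = sqrt(10)/10.
Sharp Poincaré constant on H^1_0(0, 1) is C_P = L/π = 1/π, achieved by sin(π·x).
A polynomial bump cannot attain the sharp Poincaré constant (only the first sine eigenfunction does), so the ratio is strictly less than C_P, consistent with ||u||_L² ≤ C_P ||u'||_L².


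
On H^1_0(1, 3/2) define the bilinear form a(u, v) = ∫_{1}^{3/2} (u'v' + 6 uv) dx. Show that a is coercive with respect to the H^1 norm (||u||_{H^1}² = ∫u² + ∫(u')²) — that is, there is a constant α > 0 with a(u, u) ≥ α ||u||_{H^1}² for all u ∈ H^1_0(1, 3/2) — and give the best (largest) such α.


α = 1

Coercivity of a(·,·) on H^1_0(1, 3/2) means a(u, u) ≥ α ||u||_{H^1}² for every u ∈ H^1_0.
The interval has length L = 1/2, and Poincaré/coercivity depend only on L. Here a(u, u) = ∫(u')² + (6)·∫u².
Here c = 6 ≥ 1, so a(u,u) = ∫(u')² + c∫u² ≥ ∫(u')² + ∫u² = ||u||_{H^1}², i.e. α = 1 works. No larger α is possible: a(u,u) ≥ α||u||_{H^1}² means (1−α)∫(u')² ≥ (α−c)∫u², and for the modes u_n = sin(nπ(x−x₀)/L) (x₀ the left endpoint) one has ∫u_n²/∫(u_n')² = (L/(nπ))² → 0, so a(u_n,u_n)/||u_n||_{H^1}² → 1. Hence the optimal constant is α = 1.
Therefore α = 1.


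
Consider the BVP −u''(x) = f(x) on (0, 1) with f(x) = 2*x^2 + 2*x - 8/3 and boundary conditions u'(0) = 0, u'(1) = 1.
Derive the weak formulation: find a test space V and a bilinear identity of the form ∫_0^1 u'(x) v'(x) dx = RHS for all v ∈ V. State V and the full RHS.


V = H^1(0, 1) (v unrestricted at boundary; u is determined up to an additive constant); weak form: ∫_0^1 u'v' dx = ∫_0^1 (2*x^2 + 2*x - 8/3) v dx + v(1) for all v ∈ V.

Multiply both sides by a test function v and integrate from 0 to 1:
  ∫_0^1 −u''(x) v(x) dx = ∫_0^1 f(x) v(x) dx.
Integrate the LHS by parts once:
  ∫_0^1 −u'' v dx = −[u'(x) v(x)]_0^1 + ∫_0^1 u'(x) v'(x) dx.
Thus ∫_0^1 u'(x) v'(x) dx = ∫_0^1 f(x) v(x) dx + [u'(x) v(x)]_0^1.
Choose V so that boundary terms are either known or forced to vanish.
u has inhomogeneous Neumann u'(0) = 0, u'(1) = 1. [u' v]_0^1 = (1)·v(1) − (0)·v(0) = v(1). Take V = H^1(0, 1); boundary term becomes part of RHS.
Weak formulation: find u (satisfying any essential BC) such that ∫_0^1 u'(x) v'(x) dx = ∫_0^1 f v dx + v(1) for all v ∈ V (Neumann data are natural BCs: they enter the RHS as boundary terms).
Substituting f(x) = 2*x^2 + 2*x - 8/3, the right-hand side is ∫_0^1 (2*x^2 + 2*x - 8/3) v dx + v(1).
Compatibility check (pure Neumann): taking v ≡ 1 ∈ V gives 0 = ∫_0^1 f dx + (1) − (0), i.e. ∫_0^1 f dx must equal u'(0) − u'(1) = -1. Indeed ∫_0^1 (2*x^2 + 2*x - 8/3) dx = -1, so the data are compatible. The solution is then unique only up to an additive constant (fix it e.g. by requiring ∫_0^1 u dx = 0).


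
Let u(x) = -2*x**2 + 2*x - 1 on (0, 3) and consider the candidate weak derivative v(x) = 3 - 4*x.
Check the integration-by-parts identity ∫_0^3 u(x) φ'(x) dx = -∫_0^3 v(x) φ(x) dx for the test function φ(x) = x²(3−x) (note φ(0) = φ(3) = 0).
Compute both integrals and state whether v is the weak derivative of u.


LHS = 351/10, RHS = 567/20. No, v is not the weak derivative of u.

u(x) = -2*x**2 + 2*x - 1, classical derivative u'(x) = 2 - 4*x.
φ(x) = x²(3−x), so φ'(x) = 3*x*(2 - x).
Note φ(0) = φ(3) = 0, so the boundary term u·φ vanishes.
LHS = ∫_0^3 u(x) φ'(x) dx = ∫_0^3 (6*x^4 - 18*x^3 + 15*x^2 - 6*x) dx. Term by term:
  ∫_0^3 6*x^4 dx = 1458/5;  ∫_0^3 -18*x^3 dx = -729/2;  ∫_0^3 15*x^2 dx = 135;
  ∫_0^3 -6*x dx = -27.
Sum: 1458/5 − 729/2 + 135 − 27 = 351/10.
So LHS = 351/10.
∫_0^3 v(x) φ(x) dx = ∫_0^3 (4*x^4 - 15*x^3 + 9*x^2) dx. Term by term:
  ∫_0^3 4*x^4 dx = 972/5;  ∫_0^3 -15*x^3 dx = -1215/4;  ∫_0^3 9*x^2 dx = 81.
Sum: 972/5 − 1215/4 + 81 = -567/20.
So RHS = -∫_0^3 v(x) φ(x) dx = 567/20.
LHS − RHS = 27/4 ≠ 0, so the identity fails.
(For a valid weak derivative the identity must hold for EVERY test function, in particular this one. The failure shows v is NOT the weak derivative of u.)
Correct weak derivative would be u'(x) = 2 - 4*x.


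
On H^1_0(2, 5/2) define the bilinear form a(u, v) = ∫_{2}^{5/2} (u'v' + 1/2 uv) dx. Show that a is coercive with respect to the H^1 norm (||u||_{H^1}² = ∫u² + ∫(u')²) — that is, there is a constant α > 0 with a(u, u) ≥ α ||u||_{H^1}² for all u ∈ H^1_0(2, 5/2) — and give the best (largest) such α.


α = (1 + 8*π^2)/(2*(1 + 4*π^2))

Coercivity of a(·,·) on H^1_0(2, 5/2) means a(u, u) ≥ α ||u||_{H^1}² for every u ∈ H^1_0.
The interval has length L = 1/2, and Poincaré/coercivity depend only on L. Here a(u, u) = ∫(u')² + (1/2)·∫u².
Here 0 < c = 1/2 < 1. The condition a(u,u) ≥ α||u||_{H^1}² reads (1−α)∫(u')² ≥ (α−c)∫u². Any admissible α is ≤ 1 (rapidly oscillating u have ∫u²/∫(u')² → 0), and α = 1 would force 0 ≥ (1−c)∫u², impossible since c < 1; so 1−α > 0. By the sharp Poincaré inequality on H^1_0 of an interval of length L, ∫(u')² ≥ (π/L)²∫u² with equality for the first sine mode sin(π(x−x₀)/L) (x₀ the left endpoint), so the inequality holds for all u iff (1−α)(π/L)² ≥ α − c, i.e. α ≤ ((π/L)² + c)/((π/L)² + 1) = (1 + c(L/π)²)/(1 + (L/π)²). With (π/L)² = 4*π^2 and c = 1/2, the largest admissible constant is α = ((π/L)² + c)/((π/L)² + 1).
Simplifying, α = (1 + 8*π^2)/(2*(1 + 4*π^2)).


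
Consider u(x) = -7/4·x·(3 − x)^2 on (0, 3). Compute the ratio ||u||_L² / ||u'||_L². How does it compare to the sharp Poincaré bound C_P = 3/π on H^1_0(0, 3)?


||u||_L² / ||u'||_L² = 3*sqrt(14)/14 < C_P = 3/π.

u(x) = -7/4·x·(3 − x)^2, so u'(x) = 21*(1 - x)*(x - 3)/4.
u(x) = -7/4·x·(3 − x)^2 vanishes at x = 0 and x = 3, so u ∈ H^1_0(0, 3). Differentiate via the product rule and integrate the resulting polynomials term by term.
  ∫_0^3 u² dx = ∫_0^3 (49*x^6/16 - 147*x^5/4 + 1323*x^4/8 - 1323*x^3/4 + 3969*x^2/16) dx. Term by term:
    ∫_0^3 49*x^6/16 dx = 15309/16;  ∫_0^3 -147*x^5/4 dx = -35721/8;  ∫_0^3 1323*x^4/8 dx = 321489/40;
    ∫_0^3 -1323*x^3/4 dx = -107163/16;  ∫_0^3 3969*x^2/16 dx = 35721/16.
  Sum: 15309/16 − 35721/8 + 321489/40 − 107163/16 + 35721/16 = 5103/80.
  ∫_0^3 (u')² dx = ∫_0^3 (441*x^4/16 - 441*x^3/2 + 4851*x^2/8 - 1323*x/2 + 3969/16) dx. Term by term:
    ∫_0^3 441*x^4/16 dx = 107163/80;  ∫_0^3 -441*x^3/2 dx = -35721/8;  ∫_0^3 4851*x^2/8 dx = 43659/8;
    ∫_0^3 -1323*x/2 dx = -11907/4;  ∫_0^3 3969/16 dx = 11907/16.
  Sum: 107163/80 − 35721/8 + 43659/8 − 11907/4 + 11907/16 = 3969/40.
∫_0^3 u² dx = 5103/80, so ||u||_L² = 27*sqrt(35)/20.
∫_0^3 (u')² dx = 3969/40, so ||u'||_L² = 63*sqrt(10)/20.
Ratio ||u||_L² / ||u'||_L² = 3*sqrt(14)/14.
Sharp Poincaré constant on H^1_0(0, 3) is C_P = L/π = 3/π, achieved by sin(π/3·x).
A polynomial bump cannot attain the sharp Poincaré constant (only the first sine eigenfunction does), so the ratio is strictly less than C_P, consistent with ||u||_L² ≤ C_P ||u'||_L².


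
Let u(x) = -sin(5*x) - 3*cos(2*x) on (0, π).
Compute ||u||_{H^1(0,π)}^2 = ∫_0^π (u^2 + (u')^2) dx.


||u||_{H^1(0,π)}^2 = 100/7 + 71*π/2

u'(x) = 6*sin(2*x) - 5*cos(5*x).
Expand u² and (u')² and integrate term by term on (0, π), using: for integers n ≥ 1, ∫_0^π sin²(nx) dx = ∫_0^π cos²(nx) dx = π/2; for n ≠ n', ∫_0^π sin(nx)sin(n'x) dx = ∫_0^π cos(nx)cos(n'x) dx = 0; and by product-to-sum, ∫_0^π sin(nx)cos(n'x) dx = ½∫_0^π [sin((n+n')x) + sin((n−n')x)] dx, which is 0 when n+n' is even and 2n/(n²−n'²) when n+n' is odd (it need not vanish on (0, π)).
  u² squared terms: (-1)²·∫sin(5x)² dx = 1·π/2 = π/2;  (-3)²·∫cos(2x)² dx = 9·π/2 = 9*π/2.
  u² cross terms: 2·(-1)·(-3)·∫sin(5x)·cos(2x) dx = 6·(10/21) = 20/7.
  So ∫_0^π u² dx = π/2 + 9*π/2 + 20/7 = 20/7 + 5*π.
  (u')² squared terms: (-5)²·∫cos(5x)² dx = 25·π/2 = 25*π/2;  (6)²·∫sin(2x)² dx = 36·π/2 = 18*π.
  (u')² cross terms: 2·(-5)·(6)·∫cos(5x)·sin(2x) dx = -60·(-4/21) = 80/7.
  So ∫_0^π (u')² dx = 25*π/2 + 18*π + 80/7 = 80/7 + 61*π/2.
||u||_{H^1}^2 = (20/7 + 5*π) + (80/7 + 61*π/2) = 100/7 + 71*π/2.


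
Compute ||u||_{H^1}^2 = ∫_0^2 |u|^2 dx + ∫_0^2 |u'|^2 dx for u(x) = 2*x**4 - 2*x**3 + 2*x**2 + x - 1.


||u||_{H^1}^2 = 261976/315

The H^1 norm (squared) on an interval (0, L) is
  ||u||_{H^1}^2 = ∫_0^L u(x)^2 dx + ∫_0^L u'(x)^2 dx.
Compute u'(x) = 8*x**3 - 6*x**2 + 4*x + 1.
Then u(x)^2 = 4*x**8 - 8*x**7 + 12*x**6 - 4*x**5 - 4*x**4 + 8*x**3 - 3*x**2 - 2*x + 1 and u'(x)^2 = 64*x**6 - 96*x**5 + 100*x**4 - 32*x**3 + 4*x**2 + 8*x + 1.
Integrate each monomial from 0 to 2 using ∫_0^2 c·x^n dx = c·2^(n+1)/(n+1):
  ∫_0^2 u(x)^2 dx = ∫_0^2 (4*x^8 - 8*x^7 + 12*x^6 - 4*x^5 - 4*x^4 + 8*x^3 - 3*x^2 - 2*x + 1) dx. Term by term:
    ∫_0^2 4*x^8 dx = 2048/9;  ∫_0^2 -8*x^7 dx = -256;  ∫_0^2 12*x^6 dx = 1536/7;
    ∫_0^2 -4*x^5 dx = -128/3;  ∫_0^2 -4*x^4 dx = -128/5;  ∫_0^2 8*x^3 dx = 32;
    ∫_0^2 -3*x^2 dx = -8;  ∫_0^2 -2*x dx = -4;  ∫_0^2 1 dx = 2.
  Sum: 2048/9 − 256 + 1536/7 − 128/3 − 128/5 + 32 − 8 − 4 + 2 = 45586/315.
  ∫_0^2 u'(x)^2 dx = ∫_0^2 (64*x^6 - 96*x^5 + 100*x^4 - 32*x^3 + 4*x^2 + 8*x + 1) dx. Term by term:
    ∫_0^2 64*x^6 dx = 8192/7;  ∫_0^2 -96*x^5 dx = -1024;  ∫_0^2 100*x^4 dx = 640;
    ∫_0^2 -32*x^3 dx = -128;  ∫_0^2 4*x^2 dx = 32/3;  ∫_0^2 8*x dx = 16;
    ∫_0^2 1 dx = 2.
  Sum: 8192/7 − 1024 + 640 − 128 + 32/3 + 16 + 2 = 14426/21.
Adding: ||u||_{H^1}^2 = 45586/315 + 14426/21 = 261976/315.
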